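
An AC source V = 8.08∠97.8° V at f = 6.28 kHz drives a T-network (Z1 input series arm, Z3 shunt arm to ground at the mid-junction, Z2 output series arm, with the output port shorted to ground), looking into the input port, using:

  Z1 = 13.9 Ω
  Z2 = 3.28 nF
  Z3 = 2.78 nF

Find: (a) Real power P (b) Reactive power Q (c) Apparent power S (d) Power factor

Step 1 — Angular frequency: ω = 2π·f = 2π·6280 = 3.946e+04 rad/s.
Step 2 — Component impedances:
  Z1: Z = R = 13.9 Ω
  Z2: Z = 1/(jωC) = -j/(ω·C) = 0 - j7727 Ω
  Z3: Z = 1/(jωC) = -j/(ω·C) = 0 - j9116 Ω
Step 3 — With the output port shorted to ground, the output series arm Z2 runs from the junction to ground; the shunt arm Z3 also runs from the junction to ground. They appear in parallel: Z3 || Z2 = 0 - j4182 Ω.
Step 4 — Series with input arm Z1: Z_in = Z1 + (Z3 || Z2) = 13.9 - j4182 Ω = 4182∠-89.8° Ω.
Step 5 — Source phasor: V = 8.08∠97.8° V = -1.097 + j8.005 V.
Step 6 — Current: I = V / Z = -0.001915 - j0.0002558 A = 0.001932∠-172.4° A.
Step 7 — Complex power: S = V·I* = 5.189e-05 - j0.01561 VA.
Step 8 — Real power: P = Re(S) = 5.189e-05 W.
Step 9 — Reactive power: Q = Im(S) = -0.01561 VAR.
Step 10 — Apparent power: |S| = 0.01561 VA.
Step 11 — Power factor: PF = P/|S| = 0.003324 (leading).

(a) P = 5.189e-05 W  (b) Q = -0.01561 VAR  (c) S = 0.01561 VA  (d) PF = 0.003324 (leading)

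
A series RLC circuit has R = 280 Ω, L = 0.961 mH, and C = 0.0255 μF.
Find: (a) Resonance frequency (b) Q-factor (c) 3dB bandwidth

Step 1 — Resonance condition Im(Z)=0 gives ω₀ = 1/√(LC).
Step 2 — ω₀ = 1/√(0.000961·2.55e-08) = 2.02e+05 rad/s.
Step 3 — f₀ = ω₀/(2π) = 3.215e+04 Hz.
Step 4 — Series Q: Q = ω₀L/R = 2.02e+05·0.000961/280 = 0.6933.
Step 5 — 3dB bandwidth: Δω = ω₀/Q = 2.914e+05 rad/s; BW = Δω/(2π) = 4.637e+04 Hz.

(a) f₀ = 3.215e+04 Hz  (b) Q = 0.6933  (c) BW = 4.637e+04 Hz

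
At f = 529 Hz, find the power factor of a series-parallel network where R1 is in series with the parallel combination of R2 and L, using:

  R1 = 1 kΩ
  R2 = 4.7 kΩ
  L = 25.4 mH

Step 1 — Angular frequency: ω = 2π·f = 2π·529 = 3324 rad/s.
Step 2 — Component impedances:
  R1: Z = R = 1000 Ω
  R2: Z = R = 4700 Ω
  L: Z = jωL = j·3324·0.0254 = 0 + j84.42 Ω
Step 3 — Parallel branch: R2 || L = 1/(1/R2 + 1/L) = 1.516 + j84.4 Ω.
Step 4 — Series with R1: Z_total = R1 + (R2 || L) = 1002 + j84.4 Ω = 1005∠4.8° Ω.
Step 5 — Power factor: PF = cos(φ) = Re(Z)/|Z| = 1001.52/1005.07 = 0.9965.
Step 6 — Type: Im(Z) = 84.4 ⇒ lagging (phase φ = 4.8°).

PF = 0.9965 (lagging, φ = 4.8°)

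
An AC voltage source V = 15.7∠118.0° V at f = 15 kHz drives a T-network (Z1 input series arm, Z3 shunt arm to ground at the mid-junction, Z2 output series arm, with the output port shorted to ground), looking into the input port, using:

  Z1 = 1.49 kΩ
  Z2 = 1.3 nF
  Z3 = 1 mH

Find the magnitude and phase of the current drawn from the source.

Step 1 — Angular frequency: ω = 2π·f = 2π·1.5e+04 = 9.425e+04 rad/s.
Step 2 — Component impedances:
  Z1: Z = R = 1490 Ω
  Z2: Z = 1/(jωC) = -j/(ω·C) = 0 - j8162 Ω
  Z3: Z = jωL = j·9.425e+04·0.001 = 0 + j94.25 Ω
Step 3 — With the output port shorted to ground, the output series arm Z2 runs from the junction to ground; the shunt arm Z3 also runs from the junction to ground. They appear in parallel: Z3 || Z2 = 0 + j95.35 Ω.
Step 4 — Series with input arm Z1: Z_in = Z1 + (Z3 || Z2) = 1490 + j95.35 Ω = 1493∠3.7° Ω.
Step 5 — Source phasor: V = 15.7∠118.0° V = -7.371 + j13.86 V.
Step 6 — Ohm's law: I = V / Z_total = (-7.371 + j13.86) / (1490 + j95.35) = -0.004334 + j0.009581 A.
Step 7 — Convert to polar: |I| = 0.01052 A, ∠I = 114.3°.

I = 0.01052∠114.3° A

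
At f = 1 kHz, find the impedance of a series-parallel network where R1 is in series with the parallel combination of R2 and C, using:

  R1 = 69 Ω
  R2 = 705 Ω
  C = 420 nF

Step 1 — Angular frequency: ω = 2π·f = 2π·1000 = 6283 rad/s.
Step 2 — Component impedances:
  R1: Z = R = 69 Ω
  R2: Z = R = 705 Ω
  C: Z = 1/(jωC) = -j/(ω·C) = 0 - j378.9 Ω
Step 3 — Parallel branch: R2 || C = 1/(1/R2 + 1/C) = 158 - j294 Ω.
Step 4 — Series with R1: Z_total = R1 + (R2 || C) = 227 - j294 Ω = 371.5∠-52.3° Ω.

Z = 227 - j294 Ω = 371.5∠-52.3° Ω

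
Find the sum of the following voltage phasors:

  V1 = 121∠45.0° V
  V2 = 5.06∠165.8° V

Step 1 — Convert each phasor to rectangular form:
  V1 = 121·(cos(45.0°) + j·sin(45.0°)) = 85.56 + j85.56 V
  V2 = 5.06·(cos(165.8°) + j·sin(165.8°)) = -4.905 + j1.241 V
Step 2 — Sum components: V_total = 80.65 + j86.8 V.
Step 3 — Convert to polar: |V_total| = 118.5 V, ∠V_total = 47.1°.

V_total = 118.5∠47.1° V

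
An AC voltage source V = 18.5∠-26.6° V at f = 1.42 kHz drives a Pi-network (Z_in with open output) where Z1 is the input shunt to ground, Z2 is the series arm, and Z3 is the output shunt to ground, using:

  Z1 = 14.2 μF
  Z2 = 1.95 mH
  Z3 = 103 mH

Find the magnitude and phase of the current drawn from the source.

Step 1 — Angular frequency: ω = 2π·f = 2π·1420 = 8922 rad/s.
Step 2 — Component impedances:
  Z1: Z = 1/(jωC) = -j/(ω·C) = 0 - j7.893 Ω
  Z2: Z = jωL = j·8922·0.00195 = 0 + j17.4 Ω
  Z3: Z = jωL = j·8922·0.103 = 0 + j919 Ω
Step 3 — With open output, the series arm Z2 and the output shunt Z3 appear in series to ground: Z2 + Z3 = 0 + j936.4 Ω.
Step 4 — Parallel with input shunt Z1: Z_in = Z1 || (Z2 + Z3) = 0 - j7.96 Ω = 7.96∠-90.0° Ω.
Step 5 — Source phasor: V = 18.5∠-26.6° V = 16.54 - j8.284 V.
Step 6 — Ohm's law: I = V / Z_total = (16.54 - j8.284) / (0 - j7.96) = 1.041 + j2.078 A.
Step 7 — Convert to polar: |I| = 2.324 A, ∠I = 63.4°.

I = 2.324∠63.4° A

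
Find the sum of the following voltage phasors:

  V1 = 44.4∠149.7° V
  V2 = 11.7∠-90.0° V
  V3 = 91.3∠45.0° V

Step 1 — Convert each phasor to rectangular form:
  V1 = 44.4·(cos(149.7°) + j·sin(149.7°)) = -38.33 + j22.4 V
  V2 = 11.7·(cos(-90.0°) + j·sin(-90.0°)) = 0 - j11.7 V
  V3 = 91.3·(cos(45.0°) + j·sin(45.0°)) = 64.56 + j64.56 V
Step 2 — Sum components: V_total = 26.22 + j75.26 V.
Step 3 — Convert to polar: |V_total| = 79.7 V, ∠V_total = 70.8°.

V_total = 79.7∠70.8° V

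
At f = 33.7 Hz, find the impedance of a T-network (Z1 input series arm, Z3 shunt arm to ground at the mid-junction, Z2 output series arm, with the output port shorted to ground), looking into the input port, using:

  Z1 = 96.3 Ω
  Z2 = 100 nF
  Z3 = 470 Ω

Step 1 — Angular frequency: ω = 2π·f = 2π·33.7 = 211.7 rad/s.
Step 2 — Component impedances:
  Z1: Z = R = 96.3 Ω
  Z2: Z = 1/(jωC) = -j/(ω·C) = 0 - j4.723e+04 Ω
  Z3: Z = R = 470 Ω
Step 3 — With the output port shorted to ground, the output series arm Z2 runs from the junction to ground; the shunt arm Z3 also runs from the junction to ground. They appear in parallel: Z3 || Z2 = 470 - j4.677 Ω.
Step 4 — Series with input arm Z1: Z_in = Z1 + (Z3 || Z2) = 566.3 - j4.677 Ω = 566.3∠-0.5° Ω.

Z = 566.3 - j4.677 Ω = 566.3∠-0.5° Ω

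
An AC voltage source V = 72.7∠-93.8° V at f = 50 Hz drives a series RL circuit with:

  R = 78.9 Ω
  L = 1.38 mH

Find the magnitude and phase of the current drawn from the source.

Step 1 — Angular frequency: ω = 2π·f = 2π·50 = 314.2 rad/s.
Step 2 — Component impedances:
  R: Z = R = 78.9 Ω
  L: Z = jωL = j·314.2·0.00138 = 0 + j0.4335 Ω
Step 3 — Series combination: Z_total = R + L = 78.9 + j0.4335 Ω = 78.9∠0.3° Ω.
Step 4 — Source phasor: V = 72.7∠-93.8° V = -4.818 - j72.54 V.
Step 5 — Ohm's law: I = V / Z_total = (-4.818 - j72.54) / (78.9 + j0.4335) = -0.06612 - j0.919 A.
Step 6 — Convert to polar: |I| = 0.9214 A, ∠I = -94.1°.

I = 0.9214∠-94.1° A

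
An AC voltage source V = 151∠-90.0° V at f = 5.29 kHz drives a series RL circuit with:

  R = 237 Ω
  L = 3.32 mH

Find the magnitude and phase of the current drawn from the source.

Step 1 — Angular frequency: ω = 2π·f = 2π·5290 = 3.324e+04 rad/s.
Step 2 — Component impedances:
  R: Z = R = 237 Ω
  L: Z = jωL = j·3.324e+04·0.00332 = 0 + j110.4 Ω
Step 3 — Series combination: Z_total = R + L = 237 + j110.4 Ω = 261.4∠25.0° Ω.
Step 4 — Source phasor: V = 151∠-90.0° V = 0 - j151 V.
Step 5 — Ohm's law: I = V / Z_total = (0 - j151) / (237 + j110.4) = -0.2438 - j0.5236 A.
Step 6 — Convert to polar: |I| = 0.5776 A, ∠I = -115.0°.

I = 0.5776∠-115.0° A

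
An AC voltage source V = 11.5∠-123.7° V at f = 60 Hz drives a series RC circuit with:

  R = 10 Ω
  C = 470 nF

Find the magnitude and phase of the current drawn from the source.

Step 1 — Angular frequency: ω = 2π·f = 2π·60 = 377 rad/s.
Step 2 — Component impedances:
  R: Z = R = 10 Ω
  C: Z = 1/(jωC) = -j/(ω·C) = 0 - j5644 Ω
Step 3 — Series combination: Z_total = R + C = 10 - j5644 Ω = 5644∠-89.9° Ω.
Step 4 — Source phasor: V = 11.5∠-123.7° V = -6.381 - j9.567 V.
Step 5 — Ohm's law: I = V / Z_total = (-6.381 - j9.567) / (10 - j5644) = 0.001693 - j0.001134 A.
Step 6 — Convert to polar: |I| = 0.002038 A, ∠I = -33.8°.

I = 0.002038∠-33.8° A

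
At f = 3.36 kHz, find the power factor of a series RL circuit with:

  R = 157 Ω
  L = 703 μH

Step 1 — Angular frequency: ω = 2π·f = 2π·3360 = 2.111e+04 rad/s.
Step 2 — Component impedances:
  R: Z = R = 157 Ω
  L: Z = jωL = j·2.111e+04·0.000703 = 0 + j14.84 Ω
Step 3 — Series combination: Z_total = R + L = 157 + j14.84 Ω = 157.7∠5.4° Ω.
Step 4 — Power factor: PF = cos(φ) = Re(Z)/|Z| = 157/157.7 = 0.9956.
Step 5 — Type: Im(Z) = 14.84 ⇒ lagging (phase φ = 5.4°).

PF = 0.9956 (lagging, φ = 5.4°)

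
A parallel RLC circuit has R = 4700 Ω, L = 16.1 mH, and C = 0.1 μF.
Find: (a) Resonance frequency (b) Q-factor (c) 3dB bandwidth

Step 1 — Resonance: ω₀ = 1/√(LC) = 1/√(0.0161·1e-07) = 2.492e+04 rad/s.
Step 2 — f₀ = ω₀/(2π) = 3966 Hz.
Step 3 — Parallel Q: Q = R/(ω₀L) = 4700/(2.492e+04·0.0161) = 11.71.
Step 4 — Bandwidth: Δω = ω₀/Q = 2128 rad/s; BW = Δω/(2π) = 338.6 Hz.

(a) f₀ = 3966 Hz  (b) Q = 11.71  (c) BW = 338.6 Hz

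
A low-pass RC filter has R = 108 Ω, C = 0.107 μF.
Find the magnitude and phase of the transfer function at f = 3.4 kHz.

Step 1 — Angular frequency: ω = 2π·3400 = 2.136e+04 rad/s.
Step 2 — Transfer function: H(jω) = 1/(1 + jωRC).
Step 3 — Denominator: 1 + jωRC = 1 + j·2.136e+04·108·1.07e-07 = 1 + j0.2469.
Step 4 — H = 0.9426 - j0.2327.
Step 5 — Magnitude: |H| = 0.9709 (-0.3 dB); phase: φ = -13.9°.

|H| = 0.9709 (-0.3 dB), φ = -13.9°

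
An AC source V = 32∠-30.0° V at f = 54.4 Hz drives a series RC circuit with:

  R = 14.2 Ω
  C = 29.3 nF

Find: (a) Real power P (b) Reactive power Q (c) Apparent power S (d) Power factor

Step 1 — Angular frequency: ω = 2π·f = 2π·54.4 = 341.8 rad/s.
Step 2 — Component impedances:
  R: Z = R = 14.2 Ω
  C: Z = 1/(jωC) = -j/(ω·C) = 0 - j9.985e+04 Ω
Step 3 — Series combination: Z_total = R + C = 14.2 - j9.985e+04 Ω = 9.985e+04∠-90.0° Ω.
Step 4 — Source phasor: V = 32∠-30.0° V = 27.71 - j16 V.
Step 5 — Current: I = V / Z = 0.0001603 + j0.0002775 A = 0.0003205∠60.0° A.
Step 6 — Complex power: S = V·I* = 1.458e-06 - j0.01026 VA.
Step 7 — Real power: P = Re(S) = 1.458e-06 W.
Step 8 — Reactive power: Q = Im(S) = -0.01026 VAR.
Step 9 — Apparent power: |S| = 0.01026 VA.
Step 10 — Power factor: PF = P/|S| = 0.0001422 (leading).

(a) P = 1.458e-06 W  (b) Q = -0.01026 VAR  (c) S = 0.01026 VA  (d) PF = 0.0001422 (leading)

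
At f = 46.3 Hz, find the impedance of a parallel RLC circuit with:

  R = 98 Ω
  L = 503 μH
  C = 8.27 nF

Step 1 — Angular frequency: ω = 2π·f = 2π·46.3 = 290.9 rad/s.
Step 2 — Component impedances:
  R: Z = R = 98 Ω
  L: Z = jωL = j·290.9·0.000503 = 0 + j0.1463 Ω
  C: Z = 1/(jωC) = -j/(ω·C) = 0 - j4.157e+05 Ω
Step 3 — Parallel combination: 1/Z_total = 1/R + 1/L + 1/C; Z_total = 0.0002185 + j0.1463 Ω = 0.1463∠89.9° Ω.

Z = 0.0002185 + j0.1463 Ω = 0.1463∠89.9° Ω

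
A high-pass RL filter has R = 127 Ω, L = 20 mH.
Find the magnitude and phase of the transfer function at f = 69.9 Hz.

Step 1 — Angular frequency: ω = 2π·69.9 = 439.2 rad/s.
Step 2 — Transfer function: H(jω) = jωL/(R + jωL).
Step 3 — Numerator jωL = j·8.784; denominator R + jωL = 127 + j8.784.
Step 4 — H = 0.004761 + j0.06884.
Step 5 — Magnitude: |H| = 0.069 (-23.2 dB); phase: φ = 86.0°.

|H| = 0.069 (-23.2 dB), φ = 86.0°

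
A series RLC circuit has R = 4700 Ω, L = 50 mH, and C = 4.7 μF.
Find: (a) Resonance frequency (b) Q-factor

Step 1 — Resonance condition Im(Z)=0 gives ω₀ = 1/√(LC).
Step 2 — ω₀ = 1/√(0.05·4.7e-06) = 2063 rad/s.
Step 3 — f₀ = ω₀/(2π) = 328.3 Hz.
Step 4 — Series Q: Q = ω₀L/R = 2063·0.05/4700 = 0.02195.

(a) f₀ = 328.3 Hz  (b) Q = 0.02195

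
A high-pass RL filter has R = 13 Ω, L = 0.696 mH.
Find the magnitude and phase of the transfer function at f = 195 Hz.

Step 1 — Angular frequency: ω = 2π·195 = 1225 rad/s.
Step 2 — Transfer function: H(jω) = jωL/(R + jωL).
Step 3 — Numerator jωL = j·0.8528; denominator R + jωL = 13 + j0.8528.
Step 4 — H = 0.004284 + j0.06532.
Step 5 — Magnitude: |H| = 0.06546 (-23.7 dB); phase: φ = 86.2°.

|H| = 0.06546 (-23.7 dB), φ = 86.2°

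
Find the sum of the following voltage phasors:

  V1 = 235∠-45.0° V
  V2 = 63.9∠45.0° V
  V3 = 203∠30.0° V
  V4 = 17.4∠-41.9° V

Step 1 — Convert each phasor to rectangular form:
  V1 = 235·(cos(-45.0°) + j·sin(-45.0°)) = 166.2 - j166.2 V
  V2 = 63.9·(cos(45.0°) + j·sin(45.0°)) = 45.18 + j45.18 V
  V3 = 203·(cos(30.0°) + j·sin(30.0°)) = 175.8 + j101.5 V
  V4 = 17.4·(cos(-41.9°) + j·sin(-41.9°)) = 12.95 - j11.62 V
Step 2 — Sum components: V_total = 400.1 - j31.11 V.
Step 3 — Convert to polar: |V_total| = 401.3 V, ∠V_total = -4.4°.

V_total = 401.3∠-4.4° V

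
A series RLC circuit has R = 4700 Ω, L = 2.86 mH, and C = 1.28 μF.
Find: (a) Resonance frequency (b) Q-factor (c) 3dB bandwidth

Step 1 — Resonance: ω₀ = 1/√(LC) = 1/√(0.00286·1.28e-06) = 1.653e+04 rad/s.
Step 2 — f₀ = ω₀/(2π) = 2630 Hz.
Step 3 — Series Q: Q = ω₀L/R = 1.653e+04·0.00286/4700 = 0.01006.
Step 4 — Bandwidth: Δω = ω₀/Q = 1.643e+06 rad/s; BW = Δω/(2π) = 2.615e+05 Hz.

(a) f₀ = 2630 Hz  (b) Q = 0.01006  (c) BW = 2.615e+05 Hz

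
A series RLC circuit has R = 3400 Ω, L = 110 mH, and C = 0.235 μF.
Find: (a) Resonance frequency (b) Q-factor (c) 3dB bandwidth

Step 1 — Resonance condition Im(Z)=0 gives ω₀ = 1/√(LC).
Step 2 — ω₀ = 1/√(0.11·2.35e-07) = 6220 rad/s.
Step 3 — f₀ = ω₀/(2π) = 989.9 Hz.
Step 4 — Series Q: Q = ω₀L/R = 6220·0.11/3400 = 0.2012.
Step 5 — 3dB bandwidth: Δω = ω₀/Q = 3.091e+04 rad/s; BW = Δω/(2π) = 4919 Hz.

(a) f₀ = 989.9 Hz  (b) Q = 0.2012  (c) BW = 4919 Hz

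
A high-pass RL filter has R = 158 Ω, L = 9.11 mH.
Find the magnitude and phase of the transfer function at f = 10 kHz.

Step 1 — Angular frequency: ω = 2π·1e+04 = 6.283e+04 rad/s.
Step 2 — Transfer function: H(jω) = jωL/(R + jωL).
Step 3 — Numerator jωL = j·572.4; denominator R + jωL = 158 + j572.4.
Step 4 — H = 0.9292 + j0.2565.
Step 5 — Magnitude: |H| = 0.964 (-0.3 dB); phase: φ = 15.4°.

|H| = 0.964 (-0.3 dB), φ = 15.4°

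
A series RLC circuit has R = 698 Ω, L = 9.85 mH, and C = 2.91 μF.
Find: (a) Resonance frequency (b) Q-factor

Step 1 — Resonance condition Im(Z)=0 gives ω₀ = 1/√(LC).
Step 2 — ω₀ = 1/√(0.00985·2.91e-06) = 5907 rad/s.
Step 3 — f₀ = ω₀/(2π) = 940.1 Hz.
Step 4 — Series Q: Q = ω₀L/R = 5907·0.00985/698 = 0.08335.

(a) f₀ = 940.1 Hz  (b) Q = 0.08335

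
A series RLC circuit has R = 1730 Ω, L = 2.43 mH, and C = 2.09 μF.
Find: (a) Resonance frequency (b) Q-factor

Step 1 — Resonance condition Im(Z)=0 gives ω₀ = 1/√(LC).
Step 2 — ω₀ = 1/√(0.00243·2.09e-06) = 1.403e+04 rad/s.
Step 3 — f₀ = ω₀/(2π) = 2233 Hz.
Step 4 — Series Q: Q = ω₀L/R = 1.403e+04·0.00243/1730 = 0.01971.

(a) f₀ = 2233 Hz  (b) Q = 0.01971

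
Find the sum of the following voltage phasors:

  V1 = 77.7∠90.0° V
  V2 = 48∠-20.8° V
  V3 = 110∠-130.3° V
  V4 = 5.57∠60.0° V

Step 1 — Convert each phasor to rectangular form:
  V1 = 77.7·(cos(90.0°) + j·sin(90.0°)) = 0 + j77.7 V
  V2 = 48·(cos(-20.8°) + j·sin(-20.8°)) = 44.87 - j17.05 V
  V3 = 110·(cos(-130.3°) + j·sin(-130.3°)) = -71.15 - j83.89 V
  V4 = 5.57·(cos(60.0°) + j·sin(60.0°)) = 2.785 + j4.824 V
Step 2 — Sum components: V_total = -23.49 - j18.41 V.
Step 3 — Convert to polar: |V_total| = 29.85 V, ∠V_total = -141.9°.

V_total = 29.85∠-141.9° V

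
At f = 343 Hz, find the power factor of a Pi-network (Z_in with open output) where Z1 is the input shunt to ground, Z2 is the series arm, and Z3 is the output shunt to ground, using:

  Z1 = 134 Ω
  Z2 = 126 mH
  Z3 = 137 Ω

Step 1 — Angular frequency: ω = 2π·f = 2π·343 = 2155 rad/s.
Step 2 — Component impedances:
  Z1: Z = R = 134 Ω
  Z2: Z = jωL = j·2155·0.126 = 0 + j271.5 Ω
  Z3: Z = R = 137 Ω
Step 3 — With open output, the series arm Z2 and the output shunt Z3 appear in series to ground: Z2 + Z3 = 137 + j271.5 Ω.
Step 4 — Parallel with input shunt Z1: Z_in = Z1 || (Z2 + Z3) = 100.9 + j33.13 Ω = 106.2∠18.2° Ω.
Step 5 — Power factor: PF = cos(φ) = Re(Z)/|Z| = 100.9/106.2 = 0.9501.
Step 6 — Type: Im(Z) = 33.13 ⇒ lagging (phase φ = 18.2°).

PF = 0.9501 (lagging, φ = 18.2°)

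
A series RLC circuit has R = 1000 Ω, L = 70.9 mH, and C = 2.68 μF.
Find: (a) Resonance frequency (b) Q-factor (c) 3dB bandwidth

Step 1 — Resonance: ω₀ = 1/√(LC) = 1/√(0.0709·2.68e-06) = 2294 rad/s.
Step 2 — f₀ = ω₀/(2π) = 365.1 Hz.
Step 3 — Series Q: Q = ω₀L/R = 2294·0.0709/1000 = 0.1627.
Step 4 — Bandwidth: Δω = ω₀/Q = 1.41e+04 rad/s; BW = Δω/(2π) = 2245 Hz.

(a) f₀ = 365.1 Hz  (b) Q = 0.1627  (c) BW = 2245 Hz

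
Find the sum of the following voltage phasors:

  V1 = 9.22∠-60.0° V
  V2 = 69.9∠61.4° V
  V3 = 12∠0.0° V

Step 1 — Convert each phasor to rectangular form:
  V1 = 9.22·(cos(-60.0°) + j·sin(-60.0°)) = 4.61 - j7.985 V
  V2 = 69.9·(cos(61.4°) + j·sin(61.4°)) = 33.46 + j61.37 V
  V3 = 12·(cos(0.0°) + j·sin(0.0°)) = 12 V
Step 2 — Sum components: V_total = 50.07 + j53.39 V.
Step 3 — Convert to polar: |V_total| = 73.19 V, ∠V_total = 46.8°.

V_total = 73.19∠46.8° V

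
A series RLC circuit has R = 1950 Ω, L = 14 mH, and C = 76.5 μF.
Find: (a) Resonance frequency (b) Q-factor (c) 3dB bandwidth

Step 1 — Resonance condition Im(Z)=0 gives ω₀ = 1/√(LC).
Step 2 — ω₀ = 1/√(0.014·7.65e-05) = 966.3 rad/s.
Step 3 — f₀ = ω₀/(2π) = 153.8 Hz.
Step 4 — Series Q: Q = ω₀L/R = 966.3·0.014/1950 = 0.006937.
Step 5 — 3dB bandwidth: Δω = ω₀/Q = 1.393e+05 rad/s; BW = Δω/(2π) = 2.217e+04 Hz.

(a) f₀ = 153.8 Hz  (b) Q = 0.006937  (c) BW = 2.217e+04 Hz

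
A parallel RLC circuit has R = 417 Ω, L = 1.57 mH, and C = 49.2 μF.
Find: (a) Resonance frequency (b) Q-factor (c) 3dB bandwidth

Step 1 — Resonance: ω₀ = 1/√(LC) = 1/√(0.00157·4.92e-05) = 3598 rad/s.
Step 2 — f₀ = ω₀/(2π) = 572.6 Hz.
Step 3 — Parallel Q: Q = R/(ω₀L) = 417/(3598·0.00157) = 73.82.
Step 4 — Bandwidth: Δω = ω₀/Q = 48.74 rad/s; BW = Δω/(2π) = 7.757 Hz.

(a) f₀ = 572.6 Hz  (b) Q = 73.82  (c) BW = 7.757 Hz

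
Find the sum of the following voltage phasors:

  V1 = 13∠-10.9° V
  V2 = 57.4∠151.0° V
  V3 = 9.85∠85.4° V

Step 1 — Convert each phasor to rectangular form:
  V1 = 13·(cos(-10.9°) + j·sin(-10.9°)) = 12.77 - j2.458 V
  V2 = 57.4·(cos(151.0°) + j·sin(151.0°)) = -50.2 + j27.83 V
  V3 = 9.85·(cos(85.4°) + j·sin(85.4°)) = 0.79 + j9.818 V
Step 2 — Sum components: V_total = -36.65 + j35.19 V.
Step 3 — Convert to polar: |V_total| = 50.81 V, ∠V_total = 136.2°.

V_total = 50.81∠136.2° V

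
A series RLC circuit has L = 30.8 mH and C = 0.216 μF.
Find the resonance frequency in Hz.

Step 1 — Resonance condition Im(Z)=0 gives ω₀ = 1/√(LC).
Step 2 — ω₀ = 1/√(0.0308·2.16e-07) = 1.226e+04 rad/s.
Step 3 — f₀ = ω₀/(2π) = 1951 Hz.

f₀ = 1951 Hz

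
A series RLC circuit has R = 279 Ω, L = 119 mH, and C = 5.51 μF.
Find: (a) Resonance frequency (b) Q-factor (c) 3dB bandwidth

Step 1 — Resonance: ω₀ = 1/√(LC) = 1/√(0.119·5.51e-06) = 1235 rad/s.
Step 2 — f₀ = ω₀/(2π) = 196.5 Hz.
Step 3 — Series Q: Q = ω₀L/R = 1235·0.119/279 = 0.5267.
Step 4 — Bandwidth: Δω = ω₀/Q = 2345 rad/s; BW = Δω/(2π) = 373.1 Hz.

(a) f₀ = 196.5 Hz  (b) Q = 0.5267  (c) BW = 373.1 Hz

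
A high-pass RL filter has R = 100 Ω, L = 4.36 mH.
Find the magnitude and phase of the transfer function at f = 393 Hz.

Step 1 — Angular frequency: ω = 2π·393 = 2469 rad/s.
Step 2 — Transfer function: H(jω) = jωL/(R + jωL).
Step 3 — Numerator jωL = j·10.77; denominator R + jωL = 100 + j10.77.
Step 4 — H = 0.01146 + j0.1064.
Step 5 — Magnitude: |H| = 0.107 (-19.4 dB); phase: φ = 83.9°.

|H| = 0.107 (-19.4 dB), φ = 83.9°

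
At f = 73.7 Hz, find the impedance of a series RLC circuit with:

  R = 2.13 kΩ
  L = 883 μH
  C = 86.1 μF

Step 1 — Angular frequency: ω = 2π·f = 2π·73.7 = 463.1 rad/s.
Step 2 — Component impedances:
  R: Z = R = 2130 Ω
  L: Z = jωL = j·463.1·0.000883 = 0 + j0.4089 Ω
  C: Z = 1/(jωC) = -j/(ω·C) = 0 - j25.08 Ω
Step 3 — Series combination: Z_total = R + L + C = 2130 - j24.67 Ω = 2130∠-0.7° Ω.

Z = 2130 - j24.67 Ω = 2130∠-0.7° Ω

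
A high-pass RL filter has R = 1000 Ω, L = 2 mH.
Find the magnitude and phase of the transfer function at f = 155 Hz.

Step 1 — Angular frequency: ω = 2π·155 = 973.9 rad/s.
Step 2 — Transfer function: H(jω) = jωL/(R + jωL).
Step 3 — Numerator jωL = j·1.948; denominator R + jωL = 1000 + j1.948.
Step 4 — H = 3.794e-06 + j0.001948.
Step 5 — Magnitude: |H| = 0.001948 (-54.2 dB); phase: φ = 89.9°.

|H| = 0.001948 (-54.2 dB), φ = 89.9°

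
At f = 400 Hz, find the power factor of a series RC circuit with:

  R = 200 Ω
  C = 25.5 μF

Step 1 — Angular frequency: ω = 2π·f = 2π·400 = 2513 rad/s.
Step 2 — Component impedances:
  R: Z = R = 200 Ω
  C: Z = 1/(jωC) = -j/(ω·C) = 0 - j15.6 Ω
Step 3 — Series combination: Z_total = R + C = 200 - j15.6 Ω = 200.6∠-4.5° Ω.
Step 4 — Power factor: PF = cos(φ) = Re(Z)/|Z| = 200/200.6 = 0.997.
Step 5 — Type: Im(Z) = -15.6 ⇒ leading (phase φ = -4.5°).

PF = 0.997 (leading, φ = -4.5°)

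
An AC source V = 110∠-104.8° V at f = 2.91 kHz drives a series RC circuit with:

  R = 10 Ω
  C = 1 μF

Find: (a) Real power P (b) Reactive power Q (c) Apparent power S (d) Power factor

Step 1 — Angular frequency: ω = 2π·f = 2π·2910 = 1.828e+04 rad/s.
Step 2 — Component impedances:
  R: Z = R = 10 Ω
  C: Z = 1/(jωC) = -j/(ω·C) = 0 - j54.69 Ω
Step 3 — Series combination: Z_total = R + C = 10 - j54.69 Ω = 55.6∠-79.6° Ω.
Step 4 — Source phasor: V = 110∠-104.8° V = -28.1 - j106.4 V.
Step 5 — Current: I = V / Z = 1.791 - j0.8412 A = 1.978∠-25.2° A.
Step 6 — Complex power: S = V·I* = 39.14 - j214.1 VA.
Step 7 — Real power: P = Re(S) = 39.14 W.
Step 8 — Reactive power: Q = Im(S) = -214.1 VAR.
Step 9 — Apparent power: |S| = 217.6 VA.
Step 10 — Power factor: PF = P/|S| = 0.1799 (leading).

(a) P = 39.14 W  (b) Q = -214.1 VAR  (c) S = 217.6 VA  (d) PF = 0.1799 (leading)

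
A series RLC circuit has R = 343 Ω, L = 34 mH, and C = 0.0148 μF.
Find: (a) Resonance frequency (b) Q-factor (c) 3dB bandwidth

Step 1 — Resonance: ω₀ = 1/√(LC) = 1/√(0.034·1.48e-08) = 4.458e+04 rad/s.
Step 2 — f₀ = ω₀/(2π) = 7095 Hz.
Step 3 — Series Q: Q = ω₀L/R = 4.458e+04·0.034/343 = 4.419.
Step 4 — Bandwidth: Δω = ω₀/Q = 1.009e+04 rad/s; BW = Δω/(2π) = 1606 Hz.

(a) f₀ = 7095 Hz  (b) Q = 4.419  (c) BW = 1606 Hz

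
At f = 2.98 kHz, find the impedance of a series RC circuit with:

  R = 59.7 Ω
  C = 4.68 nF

Step 1 — Angular frequency: ω = 2π·f = 2π·2980 = 1.872e+04 rad/s.
Step 2 — Component impedances:
  R: Z = R = 59.7 Ω
  C: Z = 1/(jωC) = -j/(ω·C) = 0 - j1.141e+04 Ω
Step 3 — Series combination: Z_total = R + C = 59.7 - j1.141e+04 Ω = 1.141e+04∠-89.7° Ω.

Z = 59.7 - j1.141e+04 Ω = 1.141e+04∠-89.7° Ω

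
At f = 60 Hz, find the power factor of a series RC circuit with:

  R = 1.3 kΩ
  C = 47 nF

Step 1 — Angular frequency: ω = 2π·f = 2π·60 = 377 rad/s.
Step 2 — Component impedances:
  R: Z = R = 1300 Ω
  C: Z = 1/(jωC) = -j/(ω·C) = 0 - j5.644e+04 Ω
Step 3 — Series combination: Z_total = R + C = 1300 - j5.644e+04 Ω = 5.645e+04∠-88.7° Ω.
Step 4 — Power factor: PF = cos(φ) = Re(Z)/|Z| = 1300/5.645e+04 = 0.02303.
Step 5 — Type: Im(Z) = -5.644e+04 ⇒ leading (phase φ = -88.7°).

PF = 0.02303 (leading, φ = -88.7°)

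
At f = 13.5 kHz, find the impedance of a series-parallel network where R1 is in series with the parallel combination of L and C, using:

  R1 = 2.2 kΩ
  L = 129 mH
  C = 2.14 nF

Step 1 — Angular frequency: ω = 2π·f = 2π·1.35e+04 = 8.482e+04 rad/s.
Step 2 — Component impedances:
  R1: Z = R = 2200 Ω
  L: Z = jωL = j·8.482e+04·0.129 = 0 + j1.094e+04 Ω
  C: Z = 1/(jωC) = -j/(ω·C) = 0 - j5509 Ω
Step 3 — Parallel branch: L || C = 1/(1/L + 1/C) = 0 - j1.109e+04 Ω.
Step 4 — Series with R1: Z_total = R1 + (L || C) = 2200 - j1.109e+04 Ω = 1.131e+04∠-78.8° Ω.

Z = 2200 - j1.109e+04 Ω = 1.131e+04∠-78.8° Ω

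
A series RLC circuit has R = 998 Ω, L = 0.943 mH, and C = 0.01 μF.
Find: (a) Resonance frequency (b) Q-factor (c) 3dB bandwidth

Step 1 — Resonance condition Im(Z)=0 gives ω₀ = 1/√(LC).
Step 2 — ω₀ = 1/√(0.000943·1e-08) = 3.256e+05 rad/s.
Step 3 — f₀ = ω₀/(2π) = 5.183e+04 Hz.
Step 4 — Series Q: Q = ω₀L/R = 3.256e+05·0.000943/998 = 0.3077.
Step 5 — 3dB bandwidth: Δω = ω₀/Q = 1.058e+06 rad/s; BW = Δω/(2π) = 1.684e+05 Hz.

(a) f₀ = 5.183e+04 Hz  (b) Q = 0.3077  (c) BW = 1.684e+05 Hz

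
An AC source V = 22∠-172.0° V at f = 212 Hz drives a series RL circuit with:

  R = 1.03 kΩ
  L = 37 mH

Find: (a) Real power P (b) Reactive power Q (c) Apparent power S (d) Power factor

Step 1 — Angular frequency: ω = 2π·f = 2π·212 = 1332 rad/s.
Step 2 — Component impedances:
  R: Z = R = 1030 Ω
  L: Z = jωL = j·1332·0.037 = 0 + j49.29 Ω
Step 3 — Series combination: Z_total = R + L = 1030 + j49.29 Ω = 1031∠2.7° Ω.
Step 4 — Source phasor: V = 22∠-172.0° V = -21.79 - j3.062 V.
Step 5 — Current: I = V / Z = -0.02124 - j0.001956 A = 0.02133∠-174.7° A.
Step 6 — Complex power: S = V·I* = 0.4688 + j0.02243 VA.
Step 7 — Real power: P = Re(S) = 0.4688 W.
Step 8 — Reactive power: Q = Im(S) = 0.02243 VAR.
Step 9 — Apparent power: |S| = 0.4694 VA.
Step 10 — Power factor: PF = P/|S| = 0.9989 (lagging).

(a) P = 0.4688 W  (b) Q = 0.02243 VAR  (c) S = 0.4694 VA  (d) PF = 0.9989 (lagging)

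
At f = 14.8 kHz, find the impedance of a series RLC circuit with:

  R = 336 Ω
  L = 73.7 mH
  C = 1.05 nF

Step 1 — Angular frequency: ω = 2π·f = 2π·1.48e+04 = 9.299e+04 rad/s.
Step 2 — Component impedances:
  R: Z = R = 336 Ω
  L: Z = jωL = j·9.299e+04·0.0737 = 0 + j6853 Ω
  C: Z = 1/(jωC) = -j/(ω·C) = 0 - j1.024e+04 Ω
Step 3 — Series combination: Z_total = R + L + C = 336 - j3388 Ω = 3405∠-84.3° Ω.

Z = 336 - j3388 Ω = 3405∠-84.3° Ω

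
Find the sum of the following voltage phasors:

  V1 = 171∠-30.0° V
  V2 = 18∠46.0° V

Step 1 — Convert each phasor to rectangular form:
  V1 = 171·(cos(-30.0°) + j·sin(-30.0°)) = 148.1 - j85.5 V
  V2 = 18·(cos(46.0°) + j·sin(46.0°)) = 12.5 + j12.95 V
Step 2 — Sum components: V_total = 160.6 - j72.55 V.
Step 3 — Convert to polar: |V_total| = 176.2 V, ∠V_total = -24.3°.

V_total = 176.2∠-24.3° V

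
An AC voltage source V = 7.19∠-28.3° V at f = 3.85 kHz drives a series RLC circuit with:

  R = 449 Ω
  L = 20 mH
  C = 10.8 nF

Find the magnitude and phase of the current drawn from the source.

Step 1 — Angular frequency: ω = 2π·f = 2π·3850 = 2.419e+04 rad/s.
Step 2 — Component impedances:
  R: Z = R = 449 Ω
  L: Z = jωL = j·2.419e+04·0.02 = 0 + j483.8 Ω
  C: Z = 1/(jωC) = -j/(ω·C) = 0 - j3828 Ω
Step 3 — Series combination: Z_total = R + L + C = 449 - j3344 Ω = 3374∠-82.4° Ω.
Step 4 — Source phasor: V = 7.19∠-28.3° V = 6.331 - j3.409 V.
Step 5 — Ohm's law: I = V / Z_total = (6.331 - j3.409) / (449 - j3344) = 0.001251 + j0.001725 A.
Step 6 — Convert to polar: |I| = 0.002131 A, ∠I = 54.1°.

I = 0.002131∠54.1° A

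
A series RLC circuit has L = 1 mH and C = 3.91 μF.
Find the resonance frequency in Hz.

Step 1 — Resonance condition Im(Z)=0 gives ω₀ = 1/√(LC).
Step 2 — ω₀ = 1/√(0.001·3.91e-06) = 1.599e+04 rad/s.
Step 3 — f₀ = ω₀/(2π) = 2545 Hz.

f₀ = 2545 Hz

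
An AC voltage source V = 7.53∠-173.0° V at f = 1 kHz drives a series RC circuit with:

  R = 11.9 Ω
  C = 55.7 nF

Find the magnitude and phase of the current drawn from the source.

Step 1 — Angular frequency: ω = 2π·f = 2π·1000 = 6283 rad/s.
Step 2 — Component impedances:
  R: Z = R = 11.9 Ω
  C: Z = 1/(jωC) = -j/(ω·C) = 0 - j2857 Ω
Step 3 — Series combination: Z_total = R + C = 11.9 - j2857 Ω = 2857∠-89.8° Ω.
Step 4 — Source phasor: V = 7.53∠-173.0° V = -7.474 - j0.9177 V.
Step 5 — Ohm's law: I = V / Z_total = (-7.474 - j0.9177) / (11.9 - j2857) = 0.0003103 - j0.002617 A.
Step 6 — Convert to polar: |I| = 0.002635 A, ∠I = -83.2°.

I = 0.002635∠-83.2° A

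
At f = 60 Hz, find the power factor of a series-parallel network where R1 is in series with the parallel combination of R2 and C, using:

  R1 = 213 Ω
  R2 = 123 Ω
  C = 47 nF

Step 1 — Angular frequency: ω = 2π·f = 2π·60 = 377 rad/s.
Step 2 — Component impedances:
  R1: Z = R = 213 Ω
  R2: Z = R = 123 Ω
  C: Z = 1/(jωC) = -j/(ω·C) = 0 - j5.644e+04 Ω
Step 3 — Parallel branch: R2 || C = 1/(1/R2 + 1/C) = 123 - j0.2681 Ω.
Step 4 — Series with R1: Z_total = R1 + (R2 || C) = 336 - j0.2681 Ω = 336∠-0.0° Ω.
Step 5 — Power factor: PF = cos(φ) = Re(Z)/|Z| = 336/336 = 1.
Step 6 — Type: Im(Z) = -0.2681 ⇒ leading (phase φ = -0.0°).

PF = 1 (leading, φ = -0.0°)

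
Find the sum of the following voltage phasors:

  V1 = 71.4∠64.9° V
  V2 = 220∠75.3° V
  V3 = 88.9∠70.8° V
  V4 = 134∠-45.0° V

Step 1 — Convert each phasor to rectangular form:
  V1 = 71.4·(cos(64.9°) + j·sin(64.9°)) = 30.29 + j64.66 V
  V2 = 220·(cos(75.3°) + j·sin(75.3°)) = 55.83 + j212.8 V
  V3 = 88.9·(cos(70.8°) + j·sin(70.8°)) = 29.24 + j83.96 V
  V4 = 134·(cos(-45.0°) + j·sin(-45.0°)) = 94.75 - j94.75 V
Step 2 — Sum components: V_total = 210.1 + j266.7 V.
Step 3 — Convert to polar: |V_total| = 339.5 V, ∠V_total = 51.8°.

V_total = 339.5∠51.8° V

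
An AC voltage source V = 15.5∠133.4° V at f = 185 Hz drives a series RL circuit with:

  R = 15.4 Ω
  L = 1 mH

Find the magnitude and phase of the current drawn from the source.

Step 1 — Angular frequency: ω = 2π·f = 2π·185 = 1162 rad/s.
Step 2 — Component impedances:
  R: Z = R = 15.4 Ω
  L: Z = jωL = j·1162·0.001 = 0 + j1.162 Ω
Step 3 — Series combination: Z_total = R + L = 15.4 + j1.162 Ω = 15.44∠4.3° Ω.
Step 4 — Source phasor: V = 15.5∠133.4° V = -10.65 + j11.26 V.
Step 5 — Ohm's law: I = V / Z_total = (-10.65 + j11.26) / (15.4 + j1.162) = -0.6327 + j0.7791 A.
Step 6 — Convert to polar: |I| = 1.004 A, ∠I = 129.1°.

I = 1.004∠129.1° A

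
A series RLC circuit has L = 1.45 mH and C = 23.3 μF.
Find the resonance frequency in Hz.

Step 1 — Resonance condition Im(Z)=0 gives ω₀ = 1/√(LC).
Step 2 — ω₀ = 1/√(0.00145·2.33e-05) = 5440 rad/s.
Step 3 — f₀ = ω₀/(2π) = 865.9 Hz.

f₀ = 865.9 Hz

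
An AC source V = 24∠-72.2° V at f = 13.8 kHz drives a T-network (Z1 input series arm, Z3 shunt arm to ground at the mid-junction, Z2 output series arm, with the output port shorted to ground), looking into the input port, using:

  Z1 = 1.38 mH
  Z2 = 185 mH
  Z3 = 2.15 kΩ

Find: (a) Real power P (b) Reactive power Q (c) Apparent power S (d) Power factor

Step 1 — Angular frequency: ω = 2π·f = 2π·1.38e+04 = 8.671e+04 rad/s.
Step 2 — Component impedances:
  Z1: Z = jωL = j·8.671e+04·0.00138 = 0 + j119.7 Ω
  Z2: Z = jωL = j·8.671e+04·0.185 = 0 + j1.604e+04 Ω
  Z3: Z = R = 2150 Ω
Step 3 — With the output port shorted to ground, the output series arm Z2 runs from the junction to ground; the shunt arm Z3 also runs from the junction to ground. They appear in parallel: Z3 || Z2 = 2112 + j283.1 Ω.
Step 4 — Series with input arm Z1: Z_in = Z1 + (Z3 || Z2) = 2112 + j402.7 Ω = 2150∠10.8° Ω.
Step 5 — Source phasor: V = 24∠-72.2° V = 7.337 - j22.85 V.
Step 6 — Current: I = V / Z = 0.001361 - j0.01108 A = 0.01116∠-83.0° A.
Step 7 — Complex power: S = V·I* = 0.2632 + j0.05018 VA.
Step 8 — Real power: P = Re(S) = 0.2632 W.
Step 9 — Reactive power: Q = Im(S) = 0.05018 VAR.
Step 10 — Apparent power: |S| = 0.2679 VA.
Step 11 — Power factor: PF = P/|S| = 0.9823 (lagging).

(a) P = 0.2632 W  (b) Q = 0.05018 VAR  (c) S = 0.2679 VA  (d) PF = 0.9823 (lagging)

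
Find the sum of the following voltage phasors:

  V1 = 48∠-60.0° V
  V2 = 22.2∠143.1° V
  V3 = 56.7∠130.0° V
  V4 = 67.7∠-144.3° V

Step 1 — Convert each phasor to rectangular form:
  V1 = 48·(cos(-60.0°) + j·sin(-60.0°)) = 24 - j41.57 V
  V2 = 22.2·(cos(143.1°) + j·sin(143.1°)) = -17.75 + j13.33 V
  V3 = 56.7·(cos(130.0°) + j·sin(130.0°)) = -36.45 + j43.43 V
  V4 = 67.7·(cos(-144.3°) + j·sin(-144.3°)) = -54.98 - j39.51 V
Step 2 — Sum components: V_total = -85.18 - j24.31 V.
Step 3 — Convert to polar: |V_total| = 88.58 V, ∠V_total = -164.1°.

V_total = 88.58∠-164.1° V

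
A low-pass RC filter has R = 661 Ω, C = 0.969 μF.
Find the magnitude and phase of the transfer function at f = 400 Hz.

Step 1 — Angular frequency: ω = 2π·400 = 2513 rad/s.
Step 2 — Transfer function: H(jω) = 1/(1 + jωRC).
Step 3 — Denominator: 1 + jωRC = 1 + j·2513·661·9.69e-07 = 1 + j1.61.
Step 4 — H = 0.2784 - j0.4482.
Step 5 — Magnitude: |H| = 0.5277 (-5.6 dB); phase: φ = -58.2°.

|H| = 0.5277 (-5.6 dB), φ = -58.2°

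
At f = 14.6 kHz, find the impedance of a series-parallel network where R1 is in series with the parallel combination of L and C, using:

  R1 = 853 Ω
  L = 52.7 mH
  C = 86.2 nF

Step 1 — Angular frequency: ω = 2π·f = 2π·1.46e+04 = 9.173e+04 rad/s.
Step 2 — Component impedances:
  R1: Z = R = 853 Ω
  L: Z = jωL = j·9.173e+04·0.0527 = 0 + j4834 Ω
  C: Z = 1/(jωC) = -j/(ω·C) = 0 - j126.5 Ω
Step 3 — Parallel branch: L || C = 1/(1/L + 1/C) = 0 - j129.9 Ω.
Step 4 — Series with R1: Z_total = R1 + (L || C) = 853 - j129.9 Ω = 862.8∠-8.7° Ω.

Z = 853 - j129.9 Ω = 862.8∠-8.7° Ω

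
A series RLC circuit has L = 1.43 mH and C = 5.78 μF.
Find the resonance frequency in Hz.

Step 1 — Resonance condition Im(Z)=0 gives ω₀ = 1/√(LC).
Step 2 — ω₀ = 1/√(0.00143·5.78e-06) = 1.1e+04 rad/s.
Step 3 — f₀ = ω₀/(2π) = 1751 Hz.

f₀ = 1751 Hz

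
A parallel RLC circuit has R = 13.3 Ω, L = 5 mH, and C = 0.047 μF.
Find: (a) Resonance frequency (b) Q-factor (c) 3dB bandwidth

Step 1 — Resonance: ω₀ = 1/√(LC) = 1/√(0.005·4.7e-08) = 6.523e+04 rad/s.
Step 2 — f₀ = ω₀/(2π) = 1.038e+04 Hz.
Step 3 — Parallel Q: Q = R/(ω₀L) = 13.3/(6.523e+04·0.005) = 0.04078.
Step 4 — Bandwidth: Δω = ω₀/Q = 1.6e+06 rad/s; BW = Δω/(2π) = 2.546e+05 Hz.

(a) f₀ = 1.038e+04 Hz  (b) Q = 0.04078  (c) BW = 2.546e+05 Hz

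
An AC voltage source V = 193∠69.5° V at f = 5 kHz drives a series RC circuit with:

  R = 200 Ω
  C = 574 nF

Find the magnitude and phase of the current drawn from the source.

Step 1 — Angular frequency: ω = 2π·f = 2π·5000 = 3.142e+04 rad/s.
Step 2 — Component impedances:
  R: Z = R = 200 Ω
  C: Z = 1/(jωC) = -j/(ω·C) = 0 - j55.45 Ω
Step 3 — Series combination: Z_total = R + C = 200 - j55.45 Ω = 207.5∠-15.5° Ω.
Step 4 — Source phasor: V = 193∠69.5° V = 67.59 + j180.8 V.
Step 5 — Ohm's law: I = V / Z_total = (67.59 + j180.8) / (200 - j55.45) = 0.08109 + j0.9264 A.
Step 6 — Convert to polar: |I| = 0.9299 A, ∠I = 85.0°.

I = 0.9299∠85.0° A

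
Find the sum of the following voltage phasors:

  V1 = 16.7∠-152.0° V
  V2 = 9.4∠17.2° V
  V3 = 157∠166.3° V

Step 1 — Convert each phasor to rectangular form:
  V1 = 16.7·(cos(-152.0°) + j·sin(-152.0°)) = -14.75 - j7.84 V
  V2 = 9.4·(cos(17.2°) + j·sin(17.2°)) = 8.98 + j2.78 V
  V3 = 157·(cos(166.3°) + j·sin(166.3°)) = -152.5 + j37.18 V
Step 2 — Sum components: V_total = -158.3 + j32.12 V.
Step 3 — Convert to polar: |V_total| = 161.5 V, ∠V_total = 168.5°.

V_total = 161.5∠168.5° V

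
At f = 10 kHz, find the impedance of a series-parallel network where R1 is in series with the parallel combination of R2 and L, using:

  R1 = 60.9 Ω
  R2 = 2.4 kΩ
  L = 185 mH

Step 1 — Angular frequency: ω = 2π·f = 2π·1e+04 = 6.283e+04 rad/s.
Step 2 — Component impedances:
  R1: Z = R = 60.9 Ω
  R2: Z = R = 2400 Ω
  L: Z = jωL = j·6.283e+04·0.185 = 0 + j1.162e+04 Ω
Step 3 — Parallel branch: R2 || L = 1/(1/R2 + 1/L) = 2302 + j475.3 Ω.
Step 4 — Series with R1: Z_total = R1 + (R2 || L) = 2363 + j475.3 Ω = 2410∠11.4° Ω.

Z = 2363 + j475.3 Ω = 2410∠11.4° Ω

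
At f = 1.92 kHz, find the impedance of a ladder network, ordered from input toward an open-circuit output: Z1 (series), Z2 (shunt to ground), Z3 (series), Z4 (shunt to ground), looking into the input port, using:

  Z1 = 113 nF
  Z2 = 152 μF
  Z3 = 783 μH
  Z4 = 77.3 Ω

Step 1 — Angular frequency: ω = 2π·f = 2π·1920 = 1.206e+04 rad/s.
Step 2 — Component impedances:
  Z1: Z = 1/(jωC) = -j/(ω·C) = 0 - j733.6 Ω
  Z2: Z = 1/(jωC) = -j/(ω·C) = 0 - j0.5453 Ω
  Z3: Z = jωL = j·1.206e+04·0.000783 = 0 + j9.446 Ω
  Z4: Z = R = 77.3 Ω
Step 3 — Ladder network (open output): work backward from the far end, alternating series and parallel combinations. Z_in = 0.003797 - j734.1 Ω = 734.1∠-90.0° Ω.

Z = 0.003797 - j734.1 Ω = 734.1∠-90.0° Ω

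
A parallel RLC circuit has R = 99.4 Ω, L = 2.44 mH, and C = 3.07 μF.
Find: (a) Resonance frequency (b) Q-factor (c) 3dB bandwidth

Step 1 — Resonance: ω₀ = 1/√(LC) = 1/√(0.00244·3.07e-06) = 1.155e+04 rad/s.
Step 2 — f₀ = ω₀/(2π) = 1839 Hz.
Step 3 — Parallel Q: Q = R/(ω₀L) = 99.4/(1.155e+04·0.00244) = 3.526.
Step 4 — Bandwidth: Δω = ω₀/Q = 3277 rad/s; BW = Δω/(2π) = 521.5 Hz.

(a) f₀ = 1839 Hz  (b) Q = 3.526  (c) BW = 521.5 Hz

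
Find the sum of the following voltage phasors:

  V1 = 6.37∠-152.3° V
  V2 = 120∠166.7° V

Step 1 — Convert each phasor to rectangular form:
  V1 = 6.37·(cos(-152.3°) + j·sin(-152.3°)) = -5.64 - j2.961 V
  V2 = 120·(cos(166.7°) + j·sin(166.7°)) = -116.8 + j27.61 V
Step 2 — Sum components: V_total = -122.4 + j24.64 V.
Step 3 — Convert to polar: |V_total| = 124.9 V, ∠V_total = 168.6°.

V_total = 124.9∠168.6° V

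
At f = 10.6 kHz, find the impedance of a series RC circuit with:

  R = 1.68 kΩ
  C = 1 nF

Step 1 — Angular frequency: ω = 2π·f = 2π·1.06e+04 = 6.66e+04 rad/s.
Step 2 — Component impedances:
  R: Z = R = 1680 Ω
  C: Z = 1/(jωC) = -j/(ω·C) = 0 - j1.501e+04 Ω
Step 3 — Series combination: Z_total = R + C = 1680 - j1.501e+04 Ω = 1.511e+04∠-83.6° Ω.

Z = 1680 - j1.501e+04 Ω = 1.511e+04∠-83.6° Ω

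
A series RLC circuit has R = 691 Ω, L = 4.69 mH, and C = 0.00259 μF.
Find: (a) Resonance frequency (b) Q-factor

Step 1 — Resonance condition Im(Z)=0 gives ω₀ = 1/√(LC).
Step 2 — ω₀ = 1/√(0.00469·2.59e-09) = 2.869e+05 rad/s.
Step 3 — f₀ = ω₀/(2π) = 4.567e+04 Hz.
Step 4 — Series Q: Q = ω₀L/R = 2.869e+05·0.00469/691 = 1.947.

(a) f₀ = 4.567e+04 Hz  (b) Q = 1.947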